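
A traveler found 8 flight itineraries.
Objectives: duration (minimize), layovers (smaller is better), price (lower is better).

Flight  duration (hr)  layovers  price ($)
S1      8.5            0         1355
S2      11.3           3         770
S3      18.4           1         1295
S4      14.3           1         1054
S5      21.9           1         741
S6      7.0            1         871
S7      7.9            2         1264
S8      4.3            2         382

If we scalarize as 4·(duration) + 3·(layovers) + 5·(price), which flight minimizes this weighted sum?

S1: 4·8.5 + 3·0 + 5·1355 = 6809.0
S2: 4·11.3 + 3·3 + 5·770 = 3904.2
S3: 4·18.4 + 3·1 + 5·1295 = 6551.6
S4: 4·14.3 + 3·1 + 5·1054 = 5330.2
S5: 4·21.9 + 3·1 + 5·741 = 3795.6
S6: 4·7.0 + 3·1 + 5·871 = 4386.0
S7: 4·7.9 + 3·2 + 5·1264 = 6357.6
S8: 4·4.3 + 3·2 + 5·382 = 1933.2
Lowest: S8 at 1933.2.

S8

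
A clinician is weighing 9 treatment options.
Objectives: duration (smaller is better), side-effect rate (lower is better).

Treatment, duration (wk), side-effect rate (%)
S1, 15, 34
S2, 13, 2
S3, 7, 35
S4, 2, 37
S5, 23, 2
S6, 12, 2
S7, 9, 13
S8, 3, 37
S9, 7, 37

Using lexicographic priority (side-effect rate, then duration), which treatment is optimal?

S6

First minimize side-effect rate: best is 2, kept {S2, S5, S6}.
Then minimize duration: best is 12, kept {S6}.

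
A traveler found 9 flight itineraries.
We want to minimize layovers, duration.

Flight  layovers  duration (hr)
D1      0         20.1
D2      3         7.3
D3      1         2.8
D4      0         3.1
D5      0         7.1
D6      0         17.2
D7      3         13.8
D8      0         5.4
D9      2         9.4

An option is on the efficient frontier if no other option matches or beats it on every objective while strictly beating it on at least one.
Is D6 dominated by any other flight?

D4 vs D6: layovers 0≤0, duration 3.1≤17.2 — D4 is at least as good on every objective and strictly better on at least one, so D4 dominates D6.

Yes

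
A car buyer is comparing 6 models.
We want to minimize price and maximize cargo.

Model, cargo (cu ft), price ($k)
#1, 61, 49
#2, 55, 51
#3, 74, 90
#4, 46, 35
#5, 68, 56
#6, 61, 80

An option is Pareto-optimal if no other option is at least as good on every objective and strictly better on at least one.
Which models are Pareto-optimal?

#1, #3, #4, #5

#1: not dominated.
#2: dominated by #1 (cargo 61≥55, price 49≤51).
#3: not dominated (best cargo).
#4: not dominated (best price).
#5: not dominated.
#6: dominated by #1 (cargo 61≥61, price 49≤80).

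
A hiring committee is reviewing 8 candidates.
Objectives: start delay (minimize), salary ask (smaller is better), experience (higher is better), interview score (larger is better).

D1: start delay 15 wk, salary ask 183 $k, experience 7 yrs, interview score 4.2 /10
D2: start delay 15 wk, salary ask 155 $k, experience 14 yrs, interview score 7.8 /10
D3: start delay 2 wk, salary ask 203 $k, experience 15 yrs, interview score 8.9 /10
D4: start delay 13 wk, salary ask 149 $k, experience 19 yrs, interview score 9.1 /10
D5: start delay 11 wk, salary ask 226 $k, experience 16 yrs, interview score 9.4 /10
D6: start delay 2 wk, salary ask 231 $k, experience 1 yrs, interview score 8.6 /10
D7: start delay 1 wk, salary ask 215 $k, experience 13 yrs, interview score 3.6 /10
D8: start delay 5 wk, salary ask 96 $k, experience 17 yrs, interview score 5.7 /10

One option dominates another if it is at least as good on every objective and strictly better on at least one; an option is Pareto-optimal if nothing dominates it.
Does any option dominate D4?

D1: worse on start delay (15 vs 13).
D2: worse on start delay (15 vs 13).
D3: worse on salary ask (203 vs 149).
D5: worse on salary ask (226 vs 149).
D6: worse on salary ask (231 vs 149).
D7: worse on salary ask (215 vs 149).
D8: worse on experience (17 vs 19).
No option is at least as good as D4 on every objective and strictly better on one.

No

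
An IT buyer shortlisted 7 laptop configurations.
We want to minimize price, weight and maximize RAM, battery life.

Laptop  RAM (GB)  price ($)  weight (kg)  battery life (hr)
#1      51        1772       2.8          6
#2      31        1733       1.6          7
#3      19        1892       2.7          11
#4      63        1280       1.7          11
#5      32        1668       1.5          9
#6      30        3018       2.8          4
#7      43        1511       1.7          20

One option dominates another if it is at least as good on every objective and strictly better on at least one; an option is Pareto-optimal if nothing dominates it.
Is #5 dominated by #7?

No

#7 vs #5: #7 is worse on weight (1.7 vs 1.5), so it does not dominate #5.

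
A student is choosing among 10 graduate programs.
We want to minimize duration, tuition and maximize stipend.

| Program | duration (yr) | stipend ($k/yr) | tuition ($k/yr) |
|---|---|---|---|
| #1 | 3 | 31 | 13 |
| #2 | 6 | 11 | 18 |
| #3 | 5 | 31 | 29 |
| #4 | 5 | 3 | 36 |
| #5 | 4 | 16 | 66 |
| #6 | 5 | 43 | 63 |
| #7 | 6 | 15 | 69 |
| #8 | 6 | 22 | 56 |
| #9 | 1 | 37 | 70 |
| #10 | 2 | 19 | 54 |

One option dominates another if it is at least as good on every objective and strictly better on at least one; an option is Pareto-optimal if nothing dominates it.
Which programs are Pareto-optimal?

#1, #6, #9, #10

#1: not dominated (best tuition).
#2: dominated by #1 (duration 3≤6, stipend 31≥11, tuition 13≤18).
#3: dominated by #1 (duration 3≤5, stipend 31≥31, tuition 13≤29).
#4: dominated by #1 (duration 3≤5, stipend 31≥3, tuition 13≤36).
#5: dominated by #1 (duration 3≤4, stipend 31≥16, tuition 13≤66).
#6: not dominated (best stipend).
#7: dominated by #1 (duration 3≤6, stipend 31≥15, tuition 13≤69).
#8: dominated by #1 (duration 3≤6, stipend 31≥22, tuition 13≤56).
#9: not dominated (best duration).
#10: not dominated.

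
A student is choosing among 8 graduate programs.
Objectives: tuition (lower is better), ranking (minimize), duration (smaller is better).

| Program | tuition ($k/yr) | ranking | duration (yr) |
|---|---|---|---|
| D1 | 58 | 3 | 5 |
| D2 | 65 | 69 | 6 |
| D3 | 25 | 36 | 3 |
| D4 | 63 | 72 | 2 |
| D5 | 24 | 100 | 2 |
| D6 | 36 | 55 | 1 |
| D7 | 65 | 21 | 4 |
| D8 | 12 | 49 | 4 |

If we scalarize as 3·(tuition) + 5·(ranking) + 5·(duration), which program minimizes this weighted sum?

D1

D1: 3·58 + 5·3 + 5·5 = 214
D2: 3·65 + 5·69 + 5·6 = 570
D3: 3·25 + 5·36 + 5·3 = 270
D4: 3·63 + 5·72 + 5·2 = 559
D5: 3·24 + 5·100 + 5·2 = 582
D6: 3·36 + 5·55 + 5·1 = 388
D7: 3·65 + 5·21 + 5·4 = 320
D8: 3·12 + 5·49 + 5·4 = 301
Lowest: D1 at 214.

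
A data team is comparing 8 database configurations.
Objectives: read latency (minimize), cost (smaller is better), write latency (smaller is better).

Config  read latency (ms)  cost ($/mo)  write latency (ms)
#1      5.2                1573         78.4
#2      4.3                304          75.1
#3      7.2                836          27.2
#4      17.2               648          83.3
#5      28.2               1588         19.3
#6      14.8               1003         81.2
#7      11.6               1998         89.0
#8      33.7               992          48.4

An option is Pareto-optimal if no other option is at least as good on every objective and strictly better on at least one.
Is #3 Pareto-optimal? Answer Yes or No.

Yes

#1: worse on cost (1573 vs 836).
#2: worse on write latency (75.1 vs 27.2).
#4: worse on read latency (17.2 vs 7.2).
#5: worse on read latency (28.2 vs 7.2).
#6: worse on read latency (14.8 vs 7.2).
#7: worse on read latency (11.6 vs 7.2).
#8: worse on read latency (33.7 vs 7.2).
No option is at least as good as #3 on every objective and strictly better on one.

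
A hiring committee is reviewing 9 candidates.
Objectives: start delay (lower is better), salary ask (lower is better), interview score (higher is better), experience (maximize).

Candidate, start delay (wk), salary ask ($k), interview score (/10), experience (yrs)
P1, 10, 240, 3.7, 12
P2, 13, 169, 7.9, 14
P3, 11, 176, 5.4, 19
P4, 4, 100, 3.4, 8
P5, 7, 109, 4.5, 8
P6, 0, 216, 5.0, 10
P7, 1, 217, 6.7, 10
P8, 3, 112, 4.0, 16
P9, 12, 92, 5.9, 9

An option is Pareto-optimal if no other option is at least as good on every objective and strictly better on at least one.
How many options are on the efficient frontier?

8

P1: dominated by P8 (start delay 3≤10, salary ask 112≤240, interview score 4.0≥3.7, experience 16≥12).
P2: not dominated (best interview score).
P3: not dominated (best experience).
P4: not dominated.
P5: not dominated.
P6: not dominated (best start delay).
P7: not dominated.
P8: not dominated.
P9: not dominated (best salary ask).
Pareto-optimal: P2, P3, P4, P5, P6, P7, P8, P9 → 8.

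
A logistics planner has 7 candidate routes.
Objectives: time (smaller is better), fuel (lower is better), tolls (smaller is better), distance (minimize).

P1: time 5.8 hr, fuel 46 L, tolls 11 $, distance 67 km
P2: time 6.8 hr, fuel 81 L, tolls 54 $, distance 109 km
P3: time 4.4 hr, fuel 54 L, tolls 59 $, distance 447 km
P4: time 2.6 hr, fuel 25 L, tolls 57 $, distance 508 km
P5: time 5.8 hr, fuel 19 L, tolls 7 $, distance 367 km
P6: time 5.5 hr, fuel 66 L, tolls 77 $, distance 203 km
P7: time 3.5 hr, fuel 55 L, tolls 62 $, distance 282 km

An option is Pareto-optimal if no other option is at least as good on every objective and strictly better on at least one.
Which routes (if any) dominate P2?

P1

P1: time 5.8≤6.8, fuel 46≤81, tolls 11≤54, distance 67≤109 — dominates P2.
Others (P3, P4, P5, P6, P7) are each worse than P2 on at least one objective.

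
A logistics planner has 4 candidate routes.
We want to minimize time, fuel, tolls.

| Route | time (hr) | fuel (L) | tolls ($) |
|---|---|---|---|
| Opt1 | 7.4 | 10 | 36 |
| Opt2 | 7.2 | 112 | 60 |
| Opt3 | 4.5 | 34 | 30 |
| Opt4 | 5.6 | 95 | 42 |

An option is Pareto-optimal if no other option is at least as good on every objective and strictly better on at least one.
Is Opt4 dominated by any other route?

Yes

Opt3 vs Opt4: time 4.5≤5.6, fuel 34≤95, tolls 30≤42 — Opt3 is at least as good on every objective and strictly better on at least one, so Opt3 dominates Opt4.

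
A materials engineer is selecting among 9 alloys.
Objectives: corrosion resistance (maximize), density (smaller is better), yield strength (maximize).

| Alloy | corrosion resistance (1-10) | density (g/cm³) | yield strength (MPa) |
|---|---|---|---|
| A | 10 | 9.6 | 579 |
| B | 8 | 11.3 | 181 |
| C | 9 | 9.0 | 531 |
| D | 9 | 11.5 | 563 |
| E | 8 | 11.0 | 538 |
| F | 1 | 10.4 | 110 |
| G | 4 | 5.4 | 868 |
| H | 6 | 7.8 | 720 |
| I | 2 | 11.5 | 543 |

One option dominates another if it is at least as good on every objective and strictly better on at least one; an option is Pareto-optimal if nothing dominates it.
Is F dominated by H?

H vs F: corrosion resistance 6≥1, density 7.8≤10.4, yield strength 720≥110 — H is at least as good on every objective with at least one strict improvement.

Yes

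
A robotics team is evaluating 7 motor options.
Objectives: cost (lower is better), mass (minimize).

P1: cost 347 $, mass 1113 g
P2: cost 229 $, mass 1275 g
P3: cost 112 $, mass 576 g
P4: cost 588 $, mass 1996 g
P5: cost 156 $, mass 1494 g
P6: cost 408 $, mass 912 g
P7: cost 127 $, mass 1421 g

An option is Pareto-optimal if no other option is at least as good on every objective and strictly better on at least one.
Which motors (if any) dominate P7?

P3: cost 112≤127, mass 576≤1421 — dominates P7.
Others (P1, P2, P4, P5, P6) are each worse than P7 on at least one objective.

P3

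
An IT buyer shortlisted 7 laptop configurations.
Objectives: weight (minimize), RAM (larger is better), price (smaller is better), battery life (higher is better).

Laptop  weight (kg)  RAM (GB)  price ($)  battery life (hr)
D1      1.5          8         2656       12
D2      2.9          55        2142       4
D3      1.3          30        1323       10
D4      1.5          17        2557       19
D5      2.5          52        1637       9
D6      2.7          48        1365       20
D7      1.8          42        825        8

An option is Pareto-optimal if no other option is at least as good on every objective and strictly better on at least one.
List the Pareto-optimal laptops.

D1: dominated by D4 (weight 1.5≤1.5, RAM 17≥8, price 2557≤2656, battery life 19≥12).
D2: not dominated (best RAM).
D3: not dominated (best weight).
D4: not dominated.
D5: not dominated.
D6: not dominated (best battery life).
D7: not dominated (best price).

D2, D3, D4, D5, D6, D7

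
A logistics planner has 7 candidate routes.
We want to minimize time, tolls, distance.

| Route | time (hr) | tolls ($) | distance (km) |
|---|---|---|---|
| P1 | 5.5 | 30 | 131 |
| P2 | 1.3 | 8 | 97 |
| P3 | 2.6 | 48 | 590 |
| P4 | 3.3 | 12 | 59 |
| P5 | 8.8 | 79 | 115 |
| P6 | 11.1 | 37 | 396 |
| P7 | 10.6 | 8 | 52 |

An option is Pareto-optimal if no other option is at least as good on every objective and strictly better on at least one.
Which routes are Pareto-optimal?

P2, P4, P7

P1: dominated by P2 (time 1.3≤5.5, tolls 8≤30, distance 97≤131).
P2: not dominated (best time).
P3: dominated by P2 (time 1.3≤2.6, tolls 8≤48, distance 97≤590).
P4: not dominated.
P5: dominated by P2 (time 1.3≤8.8, tolls 8≤79, distance 97≤115).
P6: dominated by P1 (time 5.5≤11.1, tolls 30≤37, distance 131≤396).
P7: not dominated (best distance).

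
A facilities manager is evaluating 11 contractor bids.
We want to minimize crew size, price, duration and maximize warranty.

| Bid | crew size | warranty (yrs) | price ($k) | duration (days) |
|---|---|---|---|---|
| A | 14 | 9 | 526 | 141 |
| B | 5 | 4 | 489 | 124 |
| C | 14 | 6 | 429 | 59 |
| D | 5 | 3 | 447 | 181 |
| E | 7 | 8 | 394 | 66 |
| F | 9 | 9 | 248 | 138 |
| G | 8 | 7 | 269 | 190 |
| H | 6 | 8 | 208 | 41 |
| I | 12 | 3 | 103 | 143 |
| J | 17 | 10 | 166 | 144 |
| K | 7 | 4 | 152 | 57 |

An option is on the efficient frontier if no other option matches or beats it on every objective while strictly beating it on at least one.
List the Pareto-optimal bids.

B, D, F, H, I, J, K

A: dominated by F (crew size 9≤14, warranty 9≥9, price 248≤526, duration 138≤141).
B: not dominated.
C: dominated by H (crew size 6≤14, warranty 8≥6, price 208≤429, duration 41≤59).
D: not dominated.
E: dominated by H (crew size 6≤7, warranty 8≥8, price 208≤394, duration 41≤66).
F: not dominated.
G: dominated by H (crew size 6≤8, warranty 8≥7, price 208≤269, duration 41≤190).
H: not dominated (best duration).
I: not dominated (best price).
J: not dominated (best warranty).
K: not dominated.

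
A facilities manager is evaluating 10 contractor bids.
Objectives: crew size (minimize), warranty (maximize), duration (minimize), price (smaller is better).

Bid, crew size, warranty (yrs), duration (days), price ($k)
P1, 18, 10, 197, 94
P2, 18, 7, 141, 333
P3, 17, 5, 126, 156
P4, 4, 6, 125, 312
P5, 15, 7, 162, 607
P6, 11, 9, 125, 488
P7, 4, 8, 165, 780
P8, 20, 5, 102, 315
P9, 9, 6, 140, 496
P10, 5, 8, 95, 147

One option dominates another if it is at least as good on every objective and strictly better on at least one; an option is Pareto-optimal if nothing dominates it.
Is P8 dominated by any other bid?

Yes

P10 vs P8: crew size 5≤20, warranty 8≥5, duration 95≤102, price 147≤315 — P10 is at least as good on every objective and strictly better on at least one, so P10 dominates P8.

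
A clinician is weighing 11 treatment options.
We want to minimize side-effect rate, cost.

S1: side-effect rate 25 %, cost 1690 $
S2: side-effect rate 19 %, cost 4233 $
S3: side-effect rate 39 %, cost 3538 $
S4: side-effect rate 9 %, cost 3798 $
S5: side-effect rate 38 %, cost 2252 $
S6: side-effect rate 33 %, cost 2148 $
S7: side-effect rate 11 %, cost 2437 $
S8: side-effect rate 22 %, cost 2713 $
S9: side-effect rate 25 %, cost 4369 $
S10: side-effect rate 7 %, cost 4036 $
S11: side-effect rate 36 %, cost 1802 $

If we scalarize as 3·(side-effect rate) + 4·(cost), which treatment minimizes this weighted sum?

S1

S1: 3·25 + 4·1690 = 6835
S2: 3·19 + 4·4233 = 16989
S3: 3·39 + 4·3538 = 14269
S4: 3·9 + 4·3798 = 15219
S5: 3·38 + 4·2252 = 9122
S6: 3·33 + 4·2148 = 8691
S7: 3·11 + 4·2437 = 9781
S8: 3·22 + 4·2713 = 10918
S9: 3·25 + 4·4369 = 17551
S10: 3·7 + 4·4036 = 16165
S11: 3·36 + 4·1802 = 7316
Lowest: S1 at 6835.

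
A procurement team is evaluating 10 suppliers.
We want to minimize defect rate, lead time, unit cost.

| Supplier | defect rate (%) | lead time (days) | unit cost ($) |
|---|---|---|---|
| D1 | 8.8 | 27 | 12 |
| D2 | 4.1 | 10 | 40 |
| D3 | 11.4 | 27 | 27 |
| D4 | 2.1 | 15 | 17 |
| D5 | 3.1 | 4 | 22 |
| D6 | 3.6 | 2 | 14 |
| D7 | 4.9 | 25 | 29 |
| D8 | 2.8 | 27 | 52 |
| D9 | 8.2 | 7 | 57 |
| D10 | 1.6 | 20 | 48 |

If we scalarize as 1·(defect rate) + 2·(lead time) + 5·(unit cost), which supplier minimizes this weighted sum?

D1: 1·8.8 + 2·27 + 5·12 = 122.8
D2: 1·4.1 + 2·10 + 5·40 = 224.1
D3: 1·11.4 + 2·27 + 5·27 = 200.4
D4: 1·2.1 + 2·15 + 5·17 = 117.1
D5: 1·3.1 + 2·4 + 5·22 = 121.1
D6: 1·3.6 + 2·2 + 5·14 = 77.6
D7: 1·4.9 + 2·25 + 5·29 = 199.9
D8: 1·2.8 + 2·27 + 5·52 = 316.8
D9: 1·8.2 + 2·7 + 5·57 = 307.2
D10: 1·1.6 + 2·20 + 5·48 = 281.6
Lowest: D6 at 77.6.

D6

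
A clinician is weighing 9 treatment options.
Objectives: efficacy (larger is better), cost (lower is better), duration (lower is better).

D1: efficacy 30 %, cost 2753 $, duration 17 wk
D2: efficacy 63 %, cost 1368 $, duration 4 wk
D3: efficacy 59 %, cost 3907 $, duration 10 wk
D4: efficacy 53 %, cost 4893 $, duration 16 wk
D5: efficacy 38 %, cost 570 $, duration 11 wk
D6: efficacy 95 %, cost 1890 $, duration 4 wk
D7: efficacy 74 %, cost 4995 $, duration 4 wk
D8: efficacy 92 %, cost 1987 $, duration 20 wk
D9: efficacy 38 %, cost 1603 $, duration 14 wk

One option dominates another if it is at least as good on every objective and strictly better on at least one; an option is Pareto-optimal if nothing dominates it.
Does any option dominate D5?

D1: worse on efficacy (30 vs 38).
D2: worse on cost (1368 vs 570).
D3: worse on cost (3907 vs 570).
D4: worse on cost (4893 vs 570).
D6: worse on cost (1890 vs 570).
D7: worse on cost (4995 vs 570).
D8: worse on cost (1987 vs 570).
D9: worse on cost (1603 vs 570).
No option is at least as good as D5 on every objective and strictly better on one.

No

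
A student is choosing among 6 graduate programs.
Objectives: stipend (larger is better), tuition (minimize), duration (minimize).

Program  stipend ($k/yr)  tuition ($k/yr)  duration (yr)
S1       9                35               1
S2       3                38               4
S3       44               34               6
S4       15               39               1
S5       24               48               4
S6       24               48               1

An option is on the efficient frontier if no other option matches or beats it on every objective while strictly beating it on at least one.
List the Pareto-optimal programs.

S1: not dominated.
S2: dominated by S1 (stipend 9≥3, tuition 35≤38, duration 1≤4).
S3: not dominated (best stipend).
S4: not dominated.
S5: dominated by S6 (stipend 24≥24, tuition 48≤48, duration 1≤4).
S6: not dominated.

S1, S3, S4, S6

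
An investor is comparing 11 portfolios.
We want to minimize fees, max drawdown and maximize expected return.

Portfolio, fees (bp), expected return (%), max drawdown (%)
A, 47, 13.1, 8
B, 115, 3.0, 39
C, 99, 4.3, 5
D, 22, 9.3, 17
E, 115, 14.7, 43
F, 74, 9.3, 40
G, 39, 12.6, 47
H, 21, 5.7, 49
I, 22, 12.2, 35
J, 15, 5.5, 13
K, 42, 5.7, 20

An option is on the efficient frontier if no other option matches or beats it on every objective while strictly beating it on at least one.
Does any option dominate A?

B: worse on fees (115 vs 47).
C: worse on fees (99 vs 47).
D: worse on expected return (9.3 vs 13.1).
E: worse on fees (115 vs 47).
F: worse on fees (74 vs 47).
G: worse on expected return (12.6 vs 13.1).
H: worse on expected return (5.7 vs 13.1).
I: worse on expected return (12.2 vs 13.1).
J: worse on expected return (5.5 vs 13.1).
K: worse on expected return (5.7 vs 13.1).
No option is at least as good as A on every objective and strictly better on one.

No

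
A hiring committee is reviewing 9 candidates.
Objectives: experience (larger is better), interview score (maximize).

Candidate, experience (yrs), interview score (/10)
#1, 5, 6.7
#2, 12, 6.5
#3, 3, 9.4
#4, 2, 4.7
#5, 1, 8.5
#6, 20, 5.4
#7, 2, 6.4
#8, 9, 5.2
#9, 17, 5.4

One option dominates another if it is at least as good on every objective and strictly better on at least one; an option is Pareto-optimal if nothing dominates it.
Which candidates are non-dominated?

#1, #2, #3, #6

#1: not dominated.
#2: not dominated.
#3: not dominated (best interview score).
#4: dominated by #1 (experience 5≥2, interview score 6.7≥4.7).
#5: dominated by #3 (experience 3≥1, interview score 9.4≥8.5).
#6: not dominated (best experience).
#7: dominated by #1 (experience 5≥2, interview score 6.7≥6.4).
#8: dominated by #2 (experience 12≥9, interview score 6.5≥5.2).
#9: dominated by #6 (experience 20≥17, interview score 5.4≥5.4).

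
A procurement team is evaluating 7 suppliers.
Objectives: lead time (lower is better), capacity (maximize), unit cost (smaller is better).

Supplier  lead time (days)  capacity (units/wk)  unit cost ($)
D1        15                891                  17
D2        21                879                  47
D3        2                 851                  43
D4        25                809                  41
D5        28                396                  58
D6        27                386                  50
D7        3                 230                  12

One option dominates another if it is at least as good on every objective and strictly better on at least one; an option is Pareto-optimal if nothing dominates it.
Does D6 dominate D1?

D6 vs D1: D6 is worse on lead time (27 vs 15), so it does not dominate D1.

No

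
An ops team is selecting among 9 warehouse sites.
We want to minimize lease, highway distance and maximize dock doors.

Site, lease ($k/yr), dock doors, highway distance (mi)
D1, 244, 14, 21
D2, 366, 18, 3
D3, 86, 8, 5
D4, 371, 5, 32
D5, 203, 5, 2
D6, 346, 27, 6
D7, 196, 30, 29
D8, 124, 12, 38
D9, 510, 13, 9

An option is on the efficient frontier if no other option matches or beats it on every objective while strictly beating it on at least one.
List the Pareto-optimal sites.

D1, D2, D3, D5, D6, D7, D8

D1: not dominated.
D2: not dominated.
D3: not dominated (best lease).
D4: dominated by D1 (lease 244≤371, dock doors 14≥5, highway distance 21≤32).
D5: not dominated (best highway distance).
D6: not dominated.
D7: not dominated (best dock doors).
D8: not dominated.
D9: dominated by D2 (lease 366≤510, dock doors 18≥13, highway distance 3≤9).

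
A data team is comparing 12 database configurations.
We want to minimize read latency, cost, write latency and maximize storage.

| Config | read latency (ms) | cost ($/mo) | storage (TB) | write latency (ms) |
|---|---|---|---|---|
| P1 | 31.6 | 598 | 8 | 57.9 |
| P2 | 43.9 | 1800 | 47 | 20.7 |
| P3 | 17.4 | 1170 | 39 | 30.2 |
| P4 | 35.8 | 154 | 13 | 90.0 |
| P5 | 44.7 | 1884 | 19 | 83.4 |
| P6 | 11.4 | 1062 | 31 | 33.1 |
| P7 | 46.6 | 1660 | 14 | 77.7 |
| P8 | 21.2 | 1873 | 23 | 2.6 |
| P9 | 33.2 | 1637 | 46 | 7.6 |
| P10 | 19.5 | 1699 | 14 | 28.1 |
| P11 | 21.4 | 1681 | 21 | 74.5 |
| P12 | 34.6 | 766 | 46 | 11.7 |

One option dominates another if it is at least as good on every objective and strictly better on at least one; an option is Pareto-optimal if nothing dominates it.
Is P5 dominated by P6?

P6 vs P5: read latency 11.4≤44.7, cost 1062≤1884, storage 31≥19, write latency 33.1≤83.4 — P6 is at least as good on every objective with at least one strict improvement.

Yes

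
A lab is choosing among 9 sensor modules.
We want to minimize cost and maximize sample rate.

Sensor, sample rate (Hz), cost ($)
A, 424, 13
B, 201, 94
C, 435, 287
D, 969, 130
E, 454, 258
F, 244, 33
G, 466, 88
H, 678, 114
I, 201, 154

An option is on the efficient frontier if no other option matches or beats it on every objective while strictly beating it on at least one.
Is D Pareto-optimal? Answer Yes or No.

Yes

A: worse on sample rate (424 vs 969).
B: worse on sample rate (201 vs 969).
C: worse on sample rate (435 vs 969).
E: worse on sample rate (454 vs 969).
F: worse on sample rate (244 vs 969).
G: worse on sample rate (466 vs 969).
H: worse on sample rate (678 vs 969).
I: worse on sample rate (201 vs 969).
No option is at least as good as D on every objective and strictly better on one.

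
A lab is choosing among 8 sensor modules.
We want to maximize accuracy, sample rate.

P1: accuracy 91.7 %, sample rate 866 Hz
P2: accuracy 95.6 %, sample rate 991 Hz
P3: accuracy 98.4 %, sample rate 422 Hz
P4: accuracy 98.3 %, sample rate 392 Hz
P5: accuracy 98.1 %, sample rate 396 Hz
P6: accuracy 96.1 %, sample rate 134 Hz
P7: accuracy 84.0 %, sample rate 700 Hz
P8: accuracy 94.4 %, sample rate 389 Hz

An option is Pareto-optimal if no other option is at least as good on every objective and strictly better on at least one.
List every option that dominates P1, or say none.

P2

P2: accuracy 95.6≥91.7, sample rate 991≥866 — dominates P1.
Others (P3, P4, P5, P6, P7, P8) are each worse than P1 on at least one objective.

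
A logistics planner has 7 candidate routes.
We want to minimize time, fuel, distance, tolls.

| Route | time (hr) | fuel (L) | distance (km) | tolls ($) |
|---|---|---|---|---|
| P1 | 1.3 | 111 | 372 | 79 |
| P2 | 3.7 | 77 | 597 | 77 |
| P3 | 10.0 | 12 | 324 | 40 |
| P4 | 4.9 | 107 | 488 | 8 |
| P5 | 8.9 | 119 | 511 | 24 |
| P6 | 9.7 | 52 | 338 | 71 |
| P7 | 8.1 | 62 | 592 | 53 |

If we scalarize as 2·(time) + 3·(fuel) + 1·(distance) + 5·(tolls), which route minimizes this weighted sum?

P1: 2·1.3 + 3·111 + 1·372 + 5·79 = 1102.6
P2: 2·3.7 + 3·77 + 1·597 + 5·77 = 1220.4
P3: 2·10.0 + 3·12 + 1·324 + 5·40 = 580.0
P4: 2·4.9 + 3·107 + 1·488 + 5·8 = 858.8
P5: 2·8.9 + 3·119 + 1·511 + 5·24 = 1005.8
P6: 2·9.7 + 3·52 + 1·338 + 5·71 = 868.4
P7: 2·8.1 + 3·62 + 1·592 + 5·53 = 1059.2
Lowest: P3 at 580.0.

P3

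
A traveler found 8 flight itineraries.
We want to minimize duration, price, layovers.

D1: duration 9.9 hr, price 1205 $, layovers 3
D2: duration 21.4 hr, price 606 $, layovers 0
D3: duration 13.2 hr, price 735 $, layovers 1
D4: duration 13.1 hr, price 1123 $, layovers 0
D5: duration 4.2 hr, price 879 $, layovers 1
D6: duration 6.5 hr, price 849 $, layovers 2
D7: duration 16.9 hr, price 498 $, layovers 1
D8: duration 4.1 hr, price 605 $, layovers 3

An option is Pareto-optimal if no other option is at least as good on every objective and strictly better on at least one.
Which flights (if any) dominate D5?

D1: worse on duration (9.9 vs 4.2).
D2: worse on duration (21.4 vs 4.2).
D3: worse on duration (13.2 vs 4.2).
D4: worse on duration (13.1 vs 4.2).
D6: worse on duration (6.5 vs 4.2).
D7: worse on duration (16.9 vs 4.2).
D8: worse on layovers (3 vs 1).
No option dominates D5.

none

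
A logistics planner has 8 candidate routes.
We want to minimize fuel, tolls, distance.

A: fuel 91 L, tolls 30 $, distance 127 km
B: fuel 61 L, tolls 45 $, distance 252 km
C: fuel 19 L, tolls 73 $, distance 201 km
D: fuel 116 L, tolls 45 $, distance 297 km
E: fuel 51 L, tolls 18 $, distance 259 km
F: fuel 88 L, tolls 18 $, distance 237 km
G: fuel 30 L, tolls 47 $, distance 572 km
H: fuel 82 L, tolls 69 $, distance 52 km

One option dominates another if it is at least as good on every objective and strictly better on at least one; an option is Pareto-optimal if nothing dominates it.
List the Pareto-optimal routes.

A, B, C, E, F, G, H

A: not dominated.
B: not dominated.
C: not dominated (best fuel).
D: dominated by A (fuel 91≤116, tolls 30≤45, distance 127≤297).
E: not dominated.
F: not dominated.
G: not dominated.
H: not dominated (best distance).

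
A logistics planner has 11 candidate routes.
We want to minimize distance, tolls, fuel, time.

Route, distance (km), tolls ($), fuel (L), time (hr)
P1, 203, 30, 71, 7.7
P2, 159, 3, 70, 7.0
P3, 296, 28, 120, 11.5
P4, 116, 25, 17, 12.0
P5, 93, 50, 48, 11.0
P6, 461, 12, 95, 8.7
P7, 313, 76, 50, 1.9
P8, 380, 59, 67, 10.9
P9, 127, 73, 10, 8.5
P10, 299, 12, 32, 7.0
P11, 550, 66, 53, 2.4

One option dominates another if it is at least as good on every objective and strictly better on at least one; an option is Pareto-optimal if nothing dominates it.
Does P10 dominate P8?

Yes

P10 vs P8: distance 299≤380, tolls 12≤59, fuel 32≤67, time 7.0≤10.9 — P10 is at least as good on every objective with at least one strict improvement.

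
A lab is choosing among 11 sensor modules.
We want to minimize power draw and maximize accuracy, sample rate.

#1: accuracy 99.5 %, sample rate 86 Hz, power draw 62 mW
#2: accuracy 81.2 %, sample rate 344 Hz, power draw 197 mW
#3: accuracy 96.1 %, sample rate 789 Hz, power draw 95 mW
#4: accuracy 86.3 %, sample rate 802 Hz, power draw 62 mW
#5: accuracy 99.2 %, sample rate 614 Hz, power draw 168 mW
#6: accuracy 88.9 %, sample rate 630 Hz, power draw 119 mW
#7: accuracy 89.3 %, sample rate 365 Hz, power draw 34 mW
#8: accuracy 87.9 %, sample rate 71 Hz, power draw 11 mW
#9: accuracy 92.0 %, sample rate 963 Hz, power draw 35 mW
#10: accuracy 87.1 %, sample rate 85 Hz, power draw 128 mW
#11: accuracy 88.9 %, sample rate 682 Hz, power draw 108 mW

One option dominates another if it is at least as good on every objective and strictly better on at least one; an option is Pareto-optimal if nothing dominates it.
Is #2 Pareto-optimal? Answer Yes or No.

#3 vs #2: accuracy 96.1≥81.2, sample rate 789≥344, power draw 95≤197 — #3 is at least as good on every objective and strictly better on at least one, so #3 dominates #2.

No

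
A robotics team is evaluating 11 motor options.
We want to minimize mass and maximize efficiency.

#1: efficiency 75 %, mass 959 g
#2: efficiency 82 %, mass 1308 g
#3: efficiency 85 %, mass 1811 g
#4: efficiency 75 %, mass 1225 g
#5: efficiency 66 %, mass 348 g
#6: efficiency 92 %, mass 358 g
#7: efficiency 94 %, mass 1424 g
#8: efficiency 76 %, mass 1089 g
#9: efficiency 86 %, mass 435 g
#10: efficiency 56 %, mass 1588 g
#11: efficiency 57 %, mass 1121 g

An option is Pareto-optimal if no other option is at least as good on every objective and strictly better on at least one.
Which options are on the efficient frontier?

#5, #6, #7

#1: dominated by #6 (efficiency 92≥75, mass 358≤959).
#2: dominated by #6 (efficiency 92≥82, mass 358≤1308).
#3: dominated by #6 (efficiency 92≥85, mass 358≤1811).
#4: dominated by #1 (efficiency 75≥75, mass 959≤1225).
#5: not dominated (best mass).
#6: not dominated.
#7: not dominated (best efficiency).
#8: dominated by #6 (efficiency 92≥76, mass 358≤1089).
#9: dominated by #6 (efficiency 92≥86, mass 358≤435).
#10: dominated by #1 (efficiency 75≥56, mass 959≤1588).
#11: dominated by #1 (efficiency 75≥57, mass 959≤1121).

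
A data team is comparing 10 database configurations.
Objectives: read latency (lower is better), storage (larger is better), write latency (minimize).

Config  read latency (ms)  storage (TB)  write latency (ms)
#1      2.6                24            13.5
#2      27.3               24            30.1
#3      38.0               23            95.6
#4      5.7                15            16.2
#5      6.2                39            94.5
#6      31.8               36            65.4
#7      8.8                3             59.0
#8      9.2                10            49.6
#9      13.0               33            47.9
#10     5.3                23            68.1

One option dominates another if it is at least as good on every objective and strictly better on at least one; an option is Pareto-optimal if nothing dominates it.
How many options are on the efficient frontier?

4

#1: not dominated (best read latency).
#2: dominated by #1 (read latency 2.6≤27.3, storage 24≥24, write latency 13.5≤30.1).
#3: dominated by #1 (read latency 2.6≤38.0, storage 24≥23, write latency 13.5≤95.6).
#4: dominated by #1 (read latency 2.6≤5.7, storage 24≥15, write latency 13.5≤16.2).
#5: not dominated (best storage).
#6: not dominated.
#7: dominated by #1 (read latency 2.6≤8.8, storage 24≥3, write latency 13.5≤59.0).
#8: dominated by #1 (read latency 2.6≤9.2, storage 24≥10, write latency 13.5≤49.6).
#9: not dominated.
#10: dominated by #1 (read latency 2.6≤5.3, storage 24≥23, write latency 13.5≤68.1).
Pareto-optimal: #1, #5, #6, #9 → 4.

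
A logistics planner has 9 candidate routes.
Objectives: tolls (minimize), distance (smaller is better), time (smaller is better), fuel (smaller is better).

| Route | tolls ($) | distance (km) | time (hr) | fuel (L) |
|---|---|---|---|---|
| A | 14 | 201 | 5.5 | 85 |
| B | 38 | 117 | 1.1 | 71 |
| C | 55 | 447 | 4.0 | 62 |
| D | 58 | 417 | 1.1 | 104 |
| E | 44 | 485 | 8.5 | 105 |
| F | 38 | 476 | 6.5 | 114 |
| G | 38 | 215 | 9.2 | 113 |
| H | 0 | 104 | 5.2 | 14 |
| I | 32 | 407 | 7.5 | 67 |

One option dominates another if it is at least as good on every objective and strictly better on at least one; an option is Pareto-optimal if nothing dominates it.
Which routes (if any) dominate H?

none

A: worse on tolls (14 vs 0).
B: worse on tolls (38 vs 0).
C: worse on tolls (55 vs 0).
D: worse on tolls (58 vs 0).
E: worse on tolls (44 vs 0).
F: worse on tolls (38 vs 0).
G: worse on tolls (38 vs 0).
I: worse on tolls (32 vs 0).
No option dominates H.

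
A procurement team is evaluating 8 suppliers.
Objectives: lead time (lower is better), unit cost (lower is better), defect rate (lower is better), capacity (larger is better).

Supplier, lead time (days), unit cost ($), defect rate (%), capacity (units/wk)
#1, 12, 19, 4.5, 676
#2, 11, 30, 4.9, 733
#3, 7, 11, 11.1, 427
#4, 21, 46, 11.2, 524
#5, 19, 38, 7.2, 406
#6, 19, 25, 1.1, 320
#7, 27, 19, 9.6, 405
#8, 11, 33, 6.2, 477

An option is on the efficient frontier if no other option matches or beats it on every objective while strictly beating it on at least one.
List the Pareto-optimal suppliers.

#1, #2, #3, #6

#1: not dominated.
#2: not dominated (best capacity).
#3: not dominated (best lead time).
#4: dominated by #1 (lead time 12≤21, unit cost 19≤46, defect rate 4.5≤11.2, capacity 676≥524).
#5: dominated by #1 (lead time 12≤19, unit cost 19≤38, defect rate 4.5≤7.2, capacity 676≥406).
#6: not dominated (best defect rate).
#7: dominated by #1 (lead time 12≤27, unit cost 19≤19, defect rate 4.5≤9.6, capacity 676≥405).
#8: dominated by #2 (lead time 11≤11, unit cost 30≤33, defect rate 4.9≤6.2, capacity 733≥477).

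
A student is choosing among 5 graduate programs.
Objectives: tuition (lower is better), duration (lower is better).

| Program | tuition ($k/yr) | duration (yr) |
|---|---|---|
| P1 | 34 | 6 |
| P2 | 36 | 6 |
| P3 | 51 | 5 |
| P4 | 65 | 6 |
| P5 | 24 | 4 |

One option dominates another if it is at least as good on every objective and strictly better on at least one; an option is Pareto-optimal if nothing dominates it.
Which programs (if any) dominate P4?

P1, P2, P3, P5

P1: tuition 34≤65, duration 6≤6 — dominates P4.
P2: tuition 36≤65, duration 6≤6 — dominates P4.
P3: tuition 51≤65, duration 5≤6 — dominates P4.
P5: tuition 24≤65, duration 4≤6 — dominates P4.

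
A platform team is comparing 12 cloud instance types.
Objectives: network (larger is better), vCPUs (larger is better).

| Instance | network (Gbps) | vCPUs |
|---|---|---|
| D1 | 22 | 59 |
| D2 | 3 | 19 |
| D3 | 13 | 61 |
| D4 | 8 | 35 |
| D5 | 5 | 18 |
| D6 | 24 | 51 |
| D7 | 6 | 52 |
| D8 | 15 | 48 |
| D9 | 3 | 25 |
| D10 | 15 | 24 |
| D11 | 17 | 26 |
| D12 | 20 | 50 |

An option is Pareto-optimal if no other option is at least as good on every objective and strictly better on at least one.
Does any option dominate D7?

D1 vs D7: network 22≥6, vCPUs 59≥52 — D1 is at least as good on every objective and strictly better on at least one, so D1 dominates D7.

Yes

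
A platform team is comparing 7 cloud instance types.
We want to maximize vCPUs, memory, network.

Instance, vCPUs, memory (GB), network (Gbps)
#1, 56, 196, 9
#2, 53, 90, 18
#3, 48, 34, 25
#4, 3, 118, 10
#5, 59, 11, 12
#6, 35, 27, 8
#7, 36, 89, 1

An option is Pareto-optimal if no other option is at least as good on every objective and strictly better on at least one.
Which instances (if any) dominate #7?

#1, #2

#1: vCPUs 56≥36, memory 196≥89, network 9≥1 — dominates #7.
#2: vCPUs 53≥36, memory 90≥89, network 18≥1 — dominates #7.
Others (#3, #4, #5, #6) are each worse than #7 on at least one objective.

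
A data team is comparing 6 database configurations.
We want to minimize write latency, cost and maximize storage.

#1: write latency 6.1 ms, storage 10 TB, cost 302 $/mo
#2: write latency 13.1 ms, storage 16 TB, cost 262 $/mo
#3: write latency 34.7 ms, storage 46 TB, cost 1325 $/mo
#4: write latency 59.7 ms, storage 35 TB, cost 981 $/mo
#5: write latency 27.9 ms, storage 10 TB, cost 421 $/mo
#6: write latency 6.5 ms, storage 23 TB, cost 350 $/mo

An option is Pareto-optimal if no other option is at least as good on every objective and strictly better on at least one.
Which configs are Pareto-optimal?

#1, #2, #3, #4, #6

#1: not dominated (best write latency).
#2: not dominated (best cost).
#3: not dominated (best storage).
#4: not dominated.
#5: dominated by #1 (write latency 6.1≤27.9, storage 10≥10, cost 302≤421).
#6: not dominated.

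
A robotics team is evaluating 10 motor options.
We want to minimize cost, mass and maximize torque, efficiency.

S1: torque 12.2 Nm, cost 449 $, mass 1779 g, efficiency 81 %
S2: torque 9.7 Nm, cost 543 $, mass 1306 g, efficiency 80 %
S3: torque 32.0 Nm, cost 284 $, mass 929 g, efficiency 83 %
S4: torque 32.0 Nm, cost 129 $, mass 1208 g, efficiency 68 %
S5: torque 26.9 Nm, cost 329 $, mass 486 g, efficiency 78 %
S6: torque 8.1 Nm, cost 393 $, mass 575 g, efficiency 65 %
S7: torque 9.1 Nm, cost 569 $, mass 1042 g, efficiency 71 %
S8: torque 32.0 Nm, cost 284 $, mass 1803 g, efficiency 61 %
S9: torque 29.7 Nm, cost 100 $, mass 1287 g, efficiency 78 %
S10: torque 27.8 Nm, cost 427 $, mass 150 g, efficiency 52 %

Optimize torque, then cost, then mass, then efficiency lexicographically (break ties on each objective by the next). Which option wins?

First maximize torque: best is 32.0, kept {S3, S4, S8}.
Then minimize cost: best is 129, kept {S4}.

S4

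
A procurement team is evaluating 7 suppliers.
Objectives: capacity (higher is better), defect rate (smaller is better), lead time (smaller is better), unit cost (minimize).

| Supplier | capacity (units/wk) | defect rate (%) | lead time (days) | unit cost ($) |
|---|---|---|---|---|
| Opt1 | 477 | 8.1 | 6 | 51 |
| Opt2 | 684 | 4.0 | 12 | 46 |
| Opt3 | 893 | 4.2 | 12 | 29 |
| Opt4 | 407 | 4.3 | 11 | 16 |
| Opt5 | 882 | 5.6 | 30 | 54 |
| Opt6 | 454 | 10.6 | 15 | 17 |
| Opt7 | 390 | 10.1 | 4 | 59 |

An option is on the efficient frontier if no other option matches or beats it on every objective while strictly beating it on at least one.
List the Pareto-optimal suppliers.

Opt1, Opt2, Opt3, Opt4, Opt6, Opt7

Opt1: not dominated.
Opt2: not dominated (best defect rate).
Opt3: not dominated (best capacity).
Opt4: not dominated (best unit cost).
Opt5: dominated by Opt3 (capacity 893≥882, defect rate 4.2≤5.6, lead time 12≤30, unit cost 29≤54).
Opt6: not dominated.
Opt7: not dominated (best lead time).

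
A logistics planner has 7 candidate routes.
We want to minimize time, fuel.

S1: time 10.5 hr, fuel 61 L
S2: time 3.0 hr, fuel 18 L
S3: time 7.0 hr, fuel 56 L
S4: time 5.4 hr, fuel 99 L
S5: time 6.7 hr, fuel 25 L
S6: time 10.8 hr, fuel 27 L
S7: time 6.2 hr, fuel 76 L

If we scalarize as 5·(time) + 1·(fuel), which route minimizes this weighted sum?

S2

S1: 5·10.5 + 1·61 = 113.5
S2: 5·3.0 + 1·18 = 33.0
S3: 5·7.0 + 1·56 = 91.0
S4: 5·5.4 + 1·99 = 126.0
S5: 5·6.7 + 1·25 = 58.5
S6: 5·10.8 + 1·27 = 81.0
S7: 5·6.2 + 1·76 = 107.0
Lowest: S2 at 33.0.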